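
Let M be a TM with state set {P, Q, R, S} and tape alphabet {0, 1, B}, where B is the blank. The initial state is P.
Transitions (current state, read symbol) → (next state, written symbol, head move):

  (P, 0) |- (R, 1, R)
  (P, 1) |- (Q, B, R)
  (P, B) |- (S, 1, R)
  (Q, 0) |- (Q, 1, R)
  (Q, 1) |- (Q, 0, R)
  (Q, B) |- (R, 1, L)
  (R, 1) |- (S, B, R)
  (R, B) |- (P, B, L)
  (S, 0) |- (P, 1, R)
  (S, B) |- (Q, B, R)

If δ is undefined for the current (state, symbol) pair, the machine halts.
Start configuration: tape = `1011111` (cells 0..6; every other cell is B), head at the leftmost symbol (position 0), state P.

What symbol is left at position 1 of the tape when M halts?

P | [1]011111B   read 1 → write B, move R, go to Q
Q | B[0]11111B   read 0 → write 1, move R, go to Q
Q | B1[1]1111B   read 1 → write 0, move R, go to Q
Q | B10[1]111B   read 1 → write 0, move R, go to Q
Q | B100[1]11B   read 1 → write 0, move R, go to Q
Q | B1000[1]1B   read 1 → write 0, move R, go to Q
Q | B10000[1]B   read 1 → write 0, move R, go to Q
Q | B100000[B]   read B → write 1, move L, go to R
R | B10000[0]1
Cell 1 holds 1 when M halts.

1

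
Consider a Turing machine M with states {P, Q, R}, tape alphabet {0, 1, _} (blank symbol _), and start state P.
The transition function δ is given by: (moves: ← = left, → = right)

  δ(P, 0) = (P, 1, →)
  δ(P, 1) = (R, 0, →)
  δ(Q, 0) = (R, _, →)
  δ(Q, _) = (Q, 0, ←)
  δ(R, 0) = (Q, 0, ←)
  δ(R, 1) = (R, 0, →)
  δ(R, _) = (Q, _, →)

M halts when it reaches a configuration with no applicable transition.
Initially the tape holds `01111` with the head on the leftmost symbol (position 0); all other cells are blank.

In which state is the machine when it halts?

state=P head=0 tape=[0]1111__   (P,0)→(P,1,→)
state=P head=1 tape=1[1]111__   (P,1)→(R,0,→)
state=R head=2 tape=10[1]11__   (R,1)→(R,0,→)
state=R head=3 tape=100[1]1__   (R,1)→(R,0,→)
state=R head=4 tape=1000[1]__   (R,1)→(R,0,→)
state=R head=5 tape=10000[_]_   (R,_)→(Q,_,→)
state=Q head=6 tape=10000_[_]   (Q,_)→(Q,0,←)
state=Q head=5 tape=10000[_]0   (Q,_)→(Q,0,←)
state=Q head=4 tape=1000[0]00   (Q,0)→(R,_,→)
state=R head=5 tape=1000_[0]0   (R,0)→(Q,0,←)
state=Q head=4 tape=1000[_]00   (Q,_)→(Q,0,←)
state=Q head=3 tape=100[0]000   (Q,0)→(R,_,→)
state=R head=4 tape=100_[0]00   (R,0)→(Q,0,←)
state=Q head=3 tape=100[_]000   (Q,_)→(Q,0,←)
state=Q head=2 tape=10[0]0000   (Q,0)→(R,_,→)
state=R head=3 tape=10_[0]000   (R,0)→(Q,0,←)
state=Q head=2 tape=10[_]0000   (Q,_)→(Q,0,←)
state=Q head=1 tape=1[0]00000   (Q,0)→(R,_,→)
state=R head=2 tape=1_[0]0000   (R,0)→(Q,0,←)
state=Q head=1 tape=1[_]00000   (Q,_)→(Q,0,←)
state=Q head=0 tape=[1]000000
No transition is defined for (Q, 1); M halts in state Q.

Q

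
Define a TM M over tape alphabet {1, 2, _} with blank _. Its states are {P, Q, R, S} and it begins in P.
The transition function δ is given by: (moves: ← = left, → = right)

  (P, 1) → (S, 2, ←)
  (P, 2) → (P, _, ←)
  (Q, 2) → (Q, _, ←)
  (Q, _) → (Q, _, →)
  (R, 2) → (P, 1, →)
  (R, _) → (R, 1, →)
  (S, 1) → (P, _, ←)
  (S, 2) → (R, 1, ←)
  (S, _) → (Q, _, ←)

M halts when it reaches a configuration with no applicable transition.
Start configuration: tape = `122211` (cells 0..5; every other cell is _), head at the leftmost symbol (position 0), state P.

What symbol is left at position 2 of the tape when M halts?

state=P head=0 tape=__[1]22211   (P,1)→(S,2,←)
state=S head=-1 tape=_[_]222211   (S,_)→(Q,_,←)
state=Q head=-2 tape=[_]_222211   (Q,_)→(Q,_,→)
state=Q head=-1 tape=_[_]222211   (Q,_)→(Q,_,→)
state=Q head=0 tape=__[2]22211   (Q,2)→(Q,_,←)
state=Q head=-1 tape=_[_]_22211   (Q,_)→(Q,_,→)
state=Q head=0 tape=__[_]22211   (Q,_)→(Q,_,→)
state=Q head=1 tape=___[2]2211   (Q,2)→(Q,_,←)
state=Q head=0 tape=__[_]_2211   (Q,_)→(Q,_,→)
state=Q head=1 tape=___[_]2211   (Q,_)→(Q,_,→)
state=Q head=2 tape=____[2]211   (Q,2)→(Q,_,←)
state=Q head=1 tape=___[_]_211   (Q,_)→(Q,_,→)
state=Q head=2 tape=____[_]211   (Q,_)→(Q,_,→)
state=Q head=3 tape=_____[2]11   (Q,2)→(Q,_,←)
state=Q head=2 tape=____[_]_11   (Q,_)→(Q,_,→)
state=Q head=3 tape=_____[_]11   (Q,_)→(Q,_,→)
state=Q head=4 tape=______[1]1
Cell 2 holds _ when M halts.

_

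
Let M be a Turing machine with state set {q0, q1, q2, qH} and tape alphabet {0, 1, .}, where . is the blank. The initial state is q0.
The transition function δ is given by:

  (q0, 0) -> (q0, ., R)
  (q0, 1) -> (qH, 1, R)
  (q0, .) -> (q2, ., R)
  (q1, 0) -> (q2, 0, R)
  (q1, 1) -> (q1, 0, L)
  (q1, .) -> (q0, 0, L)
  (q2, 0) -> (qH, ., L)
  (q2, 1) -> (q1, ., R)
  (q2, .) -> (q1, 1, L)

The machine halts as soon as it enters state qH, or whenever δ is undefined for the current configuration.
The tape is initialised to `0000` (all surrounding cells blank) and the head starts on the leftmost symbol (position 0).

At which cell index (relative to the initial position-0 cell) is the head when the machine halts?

3

state=q0 head=0 tape=[0]000..   (q0,0)→(q0,.,R)
state=q0 head=1 tape=.[0]00..   (q0,0)→(q0,.,R)
state=q0 head=2 tape=..[0]0..   (q0,0)→(q0,.,R)
state=q0 head=3 tape=...[0]..   (q0,0)→(q0,.,R)
state=q0 head=4 tape=....[.].   (q0,.)→(q2,.,R)
state=q2 head=5 tape=.....[.]   (q2,.)→(q1,1,L)
state=q1 head=4 tape=....[.]1   (q1,.)→(q0,0,L)
state=q0 head=3 tape=...[.]01   (q0,.)→(q2,.,R)
state=q2 head=4 tape=....[0]1   (q2,0)→(qH,.,L)
state=qH head=3 tape=...[.].1
At halt the head is at cell 3.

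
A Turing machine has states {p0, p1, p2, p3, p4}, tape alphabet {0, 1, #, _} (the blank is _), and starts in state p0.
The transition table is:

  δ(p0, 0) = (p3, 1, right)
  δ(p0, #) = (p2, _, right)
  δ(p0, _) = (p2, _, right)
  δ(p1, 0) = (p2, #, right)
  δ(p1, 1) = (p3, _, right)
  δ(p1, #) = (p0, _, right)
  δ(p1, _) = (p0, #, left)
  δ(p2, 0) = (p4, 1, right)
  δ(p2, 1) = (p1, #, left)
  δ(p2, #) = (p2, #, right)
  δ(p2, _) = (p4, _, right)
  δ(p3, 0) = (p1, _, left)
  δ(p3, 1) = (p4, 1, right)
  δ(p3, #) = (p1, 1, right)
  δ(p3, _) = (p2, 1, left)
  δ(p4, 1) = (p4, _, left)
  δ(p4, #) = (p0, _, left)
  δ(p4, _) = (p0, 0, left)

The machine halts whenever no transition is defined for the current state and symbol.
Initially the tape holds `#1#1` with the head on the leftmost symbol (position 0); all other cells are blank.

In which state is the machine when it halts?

p0 | _[#]1#1___   read # → write _, move right, go to p2
p2 | __[1]#1___   read 1 → write #, move left, go to p1
p1 | _[_]##1___   read _ → write #, move left, go to p0
p0 | [_]###1___   read _ → write _, move right, go to p2
p2 | _[#]##1___   read # → write #, move right, go to p2
p2 | _#[#]#1___   read # → write #, move right, go to p2
p2 | _##[#]1___   read # → write #, move right, go to p2
p2 | _###[1]___   read 1 → write #, move left, go to p1
p1 | _##[#]#___   read # → write _, move right, go to p0
p0 | _##_[#]___   read # → write _, move right, go to p2
p2 | _##__[_]__   read _ → write _, move right, go to p4
p4 | _##___[_]_   read _ → write 0, move left, go to p0
p0 | _##__[_]0_   read _ → write _, move right, go to p2
p2 | _##___[0]_   read 0 → write 1, move right, go to p4
p4 | _##___1[_]   read _ → write 0, move left, go to p0
p0 | _##___[1]0
No transition is defined for (p0, 1); M halts in state p0.

p0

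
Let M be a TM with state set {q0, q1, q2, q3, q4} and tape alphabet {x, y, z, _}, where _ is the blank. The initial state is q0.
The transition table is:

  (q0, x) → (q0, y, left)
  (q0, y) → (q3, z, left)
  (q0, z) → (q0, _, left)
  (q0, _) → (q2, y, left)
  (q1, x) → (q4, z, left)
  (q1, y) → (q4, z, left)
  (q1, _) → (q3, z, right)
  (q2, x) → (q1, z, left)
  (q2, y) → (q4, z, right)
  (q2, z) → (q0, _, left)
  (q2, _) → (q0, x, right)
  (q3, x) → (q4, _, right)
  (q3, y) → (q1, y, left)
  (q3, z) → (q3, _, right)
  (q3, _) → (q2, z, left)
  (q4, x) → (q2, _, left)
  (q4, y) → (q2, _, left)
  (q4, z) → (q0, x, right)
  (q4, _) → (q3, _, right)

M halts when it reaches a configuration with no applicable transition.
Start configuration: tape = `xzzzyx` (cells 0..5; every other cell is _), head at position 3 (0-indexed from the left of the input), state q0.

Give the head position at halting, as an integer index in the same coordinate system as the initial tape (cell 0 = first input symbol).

0

state=q0 head=3 tape=__xzz[z]yx   (q0,z)→(q0,_,left)
state=q0 head=2 tape=__xz[z]_yx   (q0,z)→(q0,_,left)
state=q0 head=1 tape=__x[z]__yx   (q0,z)→(q0,_,left)
state=q0 head=0 tape=__[x]___yx   (q0,x)→(q0,y,left)
state=q0 head=-1 tape=_[_]y___yx   (q0,_)→(q2,y,left)
state=q2 head=-2 tape=[_]yy___yx   (q2,_)→(q0,x,right)
state=q0 head=-1 tape=x[y]y___yx   (q0,y)→(q3,z,left)
state=q3 head=-2 tape=[x]zy___yx   (q3,x)→(q4,_,right)
state=q4 head=-1 tape=_[z]y___yx   (q4,z)→(q0,x,right)
state=q0 head=0 tape=_x[y]___yx   (q0,y)→(q3,z,left)
state=q3 head=-1 tape=_[x]z___yx   (q3,x)→(q4,_,right)
state=q4 head=0 tape=__[z]___yx   (q4,z)→(q0,x,right)
state=q0 head=1 tape=__x[_]__yx   (q0,_)→(q2,y,left)
state=q2 head=0 tape=__[x]y__yx   (q2,x)→(q1,z,left)
state=q1 head=-1 tape=_[_]zy__yx   (q1,_)→(q3,z,right)
state=q3 head=0 tape=_z[z]y__yx   (q3,z)→(q3,_,right)
state=q3 head=1 tape=_z_[y]__yx   (q3,y)→(q1,y,left)
state=q1 head=0 tape=_z[_]y__yx   (q1,_)→(q3,z,right)
state=q3 head=1 tape=_zz[y]__yx   (q3,y)→(q1,y,left)
state=q1 head=0 tape=_z[z]y__yx
At halt the head is at cell 0.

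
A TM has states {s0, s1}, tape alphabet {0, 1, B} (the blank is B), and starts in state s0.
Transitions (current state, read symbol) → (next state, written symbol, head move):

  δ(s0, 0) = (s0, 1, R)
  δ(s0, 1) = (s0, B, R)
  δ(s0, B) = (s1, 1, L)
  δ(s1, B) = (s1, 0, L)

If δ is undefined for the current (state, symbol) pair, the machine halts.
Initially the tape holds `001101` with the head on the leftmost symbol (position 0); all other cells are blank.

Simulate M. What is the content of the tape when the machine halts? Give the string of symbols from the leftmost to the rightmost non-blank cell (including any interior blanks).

s0 | [0]01101B   read 0 → write 1, move R, go to s0
s0 | 1[0]1101B   read 0 → write 1, move R, go to s0
s0 | 11[1]101B   read 1 → write B, move R, go to s0
s0 | 11B[1]01B   read 1 → write B, move R, go to s0
s0 | 11BB[0]1B   read 0 → write 1, move R, go to s0
s0 | 11BB1[1]B   read 1 → write B, move R, go to s0
s0 | 11BB1B[B]   read B → write 1, move L, go to s1
s1 | 11BB1[B]1   read B → write 0, move L, go to s1
s1 | 11BB[1]01
The non-blank tape span at halt is 11BB101.

11BB101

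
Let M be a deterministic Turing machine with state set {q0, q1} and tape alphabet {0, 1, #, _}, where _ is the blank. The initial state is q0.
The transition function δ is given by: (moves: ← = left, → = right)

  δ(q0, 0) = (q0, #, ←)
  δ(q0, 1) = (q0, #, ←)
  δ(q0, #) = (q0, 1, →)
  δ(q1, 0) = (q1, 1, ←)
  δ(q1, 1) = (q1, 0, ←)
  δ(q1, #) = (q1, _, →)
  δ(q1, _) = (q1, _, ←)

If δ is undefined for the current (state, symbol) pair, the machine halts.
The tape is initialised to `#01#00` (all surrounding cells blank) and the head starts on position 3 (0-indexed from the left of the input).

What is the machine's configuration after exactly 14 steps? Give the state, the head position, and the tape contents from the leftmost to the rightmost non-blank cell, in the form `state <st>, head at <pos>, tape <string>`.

state=q0 head=3 tape=#01[#]00   (q0,#)→(q0,1,→)
state=q0 head=4 tape=#011[0]0   (q0,0)→(q0,#,←)
state=q0 head=3 tape=#01[1]#0   (q0,1)→(q0,#,←)
state=q0 head=2 tape=#0[1]##0   (q0,1)→(q0,#,←)
state=q0 head=1 tape=#[0]###0   (q0,0)→(q0,#,←)
state=q0 head=0 tape=[#]####0   (q0,#)→(q0,1,→)
state=q0 head=1 tape=1[#]###0   (q0,#)→(q0,1,→)
state=q0 head=2 tape=11[#]##0   (q0,#)→(q0,1,→)
state=q0 head=3 tape=111[#]#0   (q0,#)→(q0,1,→)
state=q0 head=4 tape=1111[#]0   (q0,#)→(q0,1,→)
state=q0 head=5 tape=11111[0]   (q0,0)→(q0,#,←)
state=q0 head=4 tape=1111[1]#   (q0,1)→(q0,#,←)
state=q0 head=3 tape=111[1]##   (q0,1)→(q0,#,←)
state=q0 head=2 tape=11[1]###   (q0,1)→(q0,#,←)
state=q0 head=1 tape=1[1]####
After 14 steps: state q0, head at 1, tape 11####.

state q0, head at 1, tape 11####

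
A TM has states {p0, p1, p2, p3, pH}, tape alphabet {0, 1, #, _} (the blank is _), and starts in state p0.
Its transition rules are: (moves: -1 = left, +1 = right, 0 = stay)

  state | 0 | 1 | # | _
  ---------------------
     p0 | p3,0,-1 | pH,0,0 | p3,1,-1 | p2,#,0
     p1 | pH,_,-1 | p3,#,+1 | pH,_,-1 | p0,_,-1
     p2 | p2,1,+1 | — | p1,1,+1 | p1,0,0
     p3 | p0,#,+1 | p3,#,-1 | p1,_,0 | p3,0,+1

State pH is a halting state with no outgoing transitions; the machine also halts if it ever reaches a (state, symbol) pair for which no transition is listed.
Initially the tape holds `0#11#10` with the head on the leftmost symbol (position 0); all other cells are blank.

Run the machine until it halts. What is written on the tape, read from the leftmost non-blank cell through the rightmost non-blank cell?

0#0_#1#10

state=p0 head=0 tape=__[0]#11#10   (p0,0)→(p3,0,-1)
state=p3 head=-1 tape=_[_]0#11#10   (p3,_)→(p3,0,+1)
state=p3 head=0 tape=_0[0]#11#10   (p3,0)→(p0,#,+1)
state=p0 head=1 tape=_0#[#]11#10   (p0,#)→(p3,1,-1)
state=p3 head=0 tape=_0[#]111#10   (p3,#)→(p1,_,0)
state=p1 head=0 tape=_0[_]111#10   (p1,_)→(p0,_,-1)
state=p0 head=-1 tape=_[0]_111#10   (p0,0)→(p3,0,-1)
state=p3 head=-2 tape=[_]0_111#10   (p3,_)→(p3,0,+1)
state=p3 head=-1 tape=0[0]_111#10   (p3,0)→(p0,#,+1)
state=p0 head=0 tape=0#[_]111#10   (p0,_)→(p2,#,0)
state=p2 head=0 tape=0#[#]111#10   (p2,#)→(p1,1,+1)
state=p1 head=1 tape=0#1[1]11#10   (p1,1)→(p3,#,+1)
state=p3 head=2 tape=0#1#[1]1#10   (p3,1)→(p3,#,-1)
state=p3 head=1 tape=0#1[#]#1#10   (p3,#)→(p1,_,0)
state=p1 head=1 tape=0#1[_]#1#10   (p1,_)→(p0,_,-1)
state=p0 head=0 tape=0#[1]_#1#10   (p0,1)→(pH,0,0)
state=pH head=0 tape=0#[0]_#1#10
The non-blank tape span at halt is 0#0_#1#10.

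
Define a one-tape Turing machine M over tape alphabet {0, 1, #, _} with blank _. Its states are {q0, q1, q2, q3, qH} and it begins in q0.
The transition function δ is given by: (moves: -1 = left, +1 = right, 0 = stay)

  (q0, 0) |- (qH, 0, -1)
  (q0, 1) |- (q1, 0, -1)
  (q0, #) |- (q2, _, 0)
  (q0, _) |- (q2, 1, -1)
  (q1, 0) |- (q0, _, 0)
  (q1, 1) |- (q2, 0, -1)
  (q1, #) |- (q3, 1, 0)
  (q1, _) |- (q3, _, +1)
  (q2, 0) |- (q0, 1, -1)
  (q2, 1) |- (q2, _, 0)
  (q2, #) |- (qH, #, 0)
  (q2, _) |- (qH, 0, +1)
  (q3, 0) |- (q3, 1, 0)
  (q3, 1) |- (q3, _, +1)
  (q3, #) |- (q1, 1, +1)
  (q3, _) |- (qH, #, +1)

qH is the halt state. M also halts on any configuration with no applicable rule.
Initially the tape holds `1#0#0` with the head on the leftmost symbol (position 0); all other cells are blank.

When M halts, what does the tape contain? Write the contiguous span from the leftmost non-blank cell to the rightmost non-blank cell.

01#0

state=q0 head=0 tape=_[1]#0#0   (q0,1)→(q1,0,-1)
state=q1 head=-1 tape=[_]0#0#0   (q1,_)→(q3,_,+1)
state=q3 head=0 tape=_[0]#0#0   (q3,0)→(q3,1,0)
state=q3 head=0 tape=_[1]#0#0   (q3,1)→(q3,_,+1)
state=q3 head=1 tape=__[#]0#0   (q3,#)→(q1,1,+1)
state=q1 head=2 tape=__1[0]#0   (q1,0)→(q0,_,0)
state=q0 head=2 tape=__1[_]#0   (q0,_)→(q2,1,-1)
state=q2 head=1 tape=__[1]1#0   (q2,1)→(q2,_,0)
state=q2 head=1 tape=__[_]1#0   (q2,_)→(qH,0,+1)
state=qH head=2 tape=__0[1]#0
The non-blank tape span at halt is 01#0.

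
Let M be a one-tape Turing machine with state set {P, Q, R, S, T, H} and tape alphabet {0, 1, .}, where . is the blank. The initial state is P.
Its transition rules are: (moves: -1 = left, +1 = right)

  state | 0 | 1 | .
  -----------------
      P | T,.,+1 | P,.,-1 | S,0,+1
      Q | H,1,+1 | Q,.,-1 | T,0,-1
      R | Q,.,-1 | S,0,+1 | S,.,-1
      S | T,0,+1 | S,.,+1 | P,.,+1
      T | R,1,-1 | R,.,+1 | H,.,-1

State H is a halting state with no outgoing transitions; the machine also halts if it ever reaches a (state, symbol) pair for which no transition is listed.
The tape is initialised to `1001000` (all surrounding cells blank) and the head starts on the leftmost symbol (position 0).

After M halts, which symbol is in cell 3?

P | .[1]001000   read 1 → write ., move -1, go to P
P | [.].001000   read . → write 0, move +1, go to S
S | 0[.]001000   read . → write ., move +1, go to P
P | 0.[0]01000   read 0 → write ., move +1, go to T
T | 0..[0]1000   read 0 → write 1, move -1, go to R
R | 0.[.]11000   read . → write ., move -1, go to S
S | 0[.].11000   read . → write ., move +1, go to P
P | 0.[.]11000   read . → write 0, move +1, go to S
S | 0.0[1]1000   read 1 → write ., move +1, go to S
S | 0.0.[1]000   read 1 → write ., move +1, go to S
S | 0.0..[0]00   read 0 → write 0, move +1, go to T
T | 0.0..0[0]0   read 0 → write 1, move -1, go to R
R | 0.0..[0]10   read 0 → write ., move -1, go to Q
Q | 0.0.[.].10   read . → write 0, move -1, go to T
T | 0.0[.]0.10   read . → write ., move -1, go to H
H | 0.[0].0.10
Cell 3 holds 0 when M halts.

0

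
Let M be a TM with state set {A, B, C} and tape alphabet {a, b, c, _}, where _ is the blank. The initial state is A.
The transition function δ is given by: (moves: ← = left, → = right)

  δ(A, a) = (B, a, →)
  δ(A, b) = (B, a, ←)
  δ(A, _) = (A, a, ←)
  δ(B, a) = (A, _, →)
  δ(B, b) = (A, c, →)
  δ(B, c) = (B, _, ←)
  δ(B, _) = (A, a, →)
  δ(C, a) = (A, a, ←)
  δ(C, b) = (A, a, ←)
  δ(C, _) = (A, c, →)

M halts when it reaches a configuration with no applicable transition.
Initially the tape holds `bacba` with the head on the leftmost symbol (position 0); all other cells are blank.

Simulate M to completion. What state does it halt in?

state=A head=0 tape=_[b]acba   (A,b)→(B,a,←)
state=B head=-1 tape=[_]aacba   (B,_)→(A,a,→)
state=A head=0 tape=a[a]acba   (A,a)→(B,a,→)
state=B head=1 tape=aa[a]cba   (B,a)→(A,_,→)
state=A head=2 tape=aa_[c]ba
No transition is defined for (A, c); M halts in state A.

A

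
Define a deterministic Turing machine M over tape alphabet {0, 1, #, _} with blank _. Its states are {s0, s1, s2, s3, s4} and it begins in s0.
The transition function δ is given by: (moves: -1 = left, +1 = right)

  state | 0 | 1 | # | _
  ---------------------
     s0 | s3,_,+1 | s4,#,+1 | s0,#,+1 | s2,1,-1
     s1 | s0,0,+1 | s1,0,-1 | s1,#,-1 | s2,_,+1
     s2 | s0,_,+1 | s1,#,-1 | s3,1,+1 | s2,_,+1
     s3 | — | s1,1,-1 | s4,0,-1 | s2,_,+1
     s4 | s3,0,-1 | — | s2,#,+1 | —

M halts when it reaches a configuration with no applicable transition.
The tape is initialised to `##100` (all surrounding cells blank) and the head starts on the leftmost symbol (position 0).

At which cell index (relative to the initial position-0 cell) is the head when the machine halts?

state=s0 head=0 tape=[#]#100   (s0,#)→(s0,#,+1)
state=s0 head=1 tape=#[#]100   (s0,#)→(s0,#,+1)
state=s0 head=2 tape=##[1]00   (s0,1)→(s4,#,+1)
state=s4 head=3 tape=###[0]0   (s4,0)→(s3,0,-1)
state=s3 head=2 tape=##[#]00   (s3,#)→(s4,0,-1)
state=s4 head=1 tape=#[#]000   (s4,#)→(s2,#,+1)
state=s2 head=2 tape=##[0]00   (s2,0)→(s0,_,+1)
state=s0 head=3 tape=##_[0]0   (s0,0)→(s3,_,+1)
state=s3 head=4 tape=##__[0]
At halt the head is at cell 4.

4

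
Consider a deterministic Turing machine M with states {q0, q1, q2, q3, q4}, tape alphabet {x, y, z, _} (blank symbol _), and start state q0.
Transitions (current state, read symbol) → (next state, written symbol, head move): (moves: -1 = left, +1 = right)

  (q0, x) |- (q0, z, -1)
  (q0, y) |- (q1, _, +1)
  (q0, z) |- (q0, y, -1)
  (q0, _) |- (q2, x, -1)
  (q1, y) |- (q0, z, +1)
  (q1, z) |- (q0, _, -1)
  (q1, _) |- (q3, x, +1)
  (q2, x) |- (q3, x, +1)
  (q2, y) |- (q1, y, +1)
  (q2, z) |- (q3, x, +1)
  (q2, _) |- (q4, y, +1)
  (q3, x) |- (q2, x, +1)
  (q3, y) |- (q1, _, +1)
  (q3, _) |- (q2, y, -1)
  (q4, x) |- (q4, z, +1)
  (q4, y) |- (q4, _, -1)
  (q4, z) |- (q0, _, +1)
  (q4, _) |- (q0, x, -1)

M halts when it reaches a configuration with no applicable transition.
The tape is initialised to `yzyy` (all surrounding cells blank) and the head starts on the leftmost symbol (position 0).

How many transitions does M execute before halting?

q0 | __[y]zyy___   read y → write _, move +1, go to q1
q1 | ___[z]yy___   read z → write _, move -1, go to q0
q0 | __[_]_yy___   read _ → write x, move -1, go to q2
q2 | _[_]x_yy___   read _ → write y, move +1, go to q4
q4 | _y[x]_yy___   read x → write z, move +1, go to q4
q4 | _yz[_]yy___   read _ → write x, move -1, go to q0
q0 | _y[z]xyy___   read z → write y, move -1, go to q0
q0 | _[y]yxyy___   read y → write _, move +1, go to q1
q1 | __[y]xyy___   read y → write z, move +1, go to q0
q0 | __z[x]yy___   read x → write z, move -1, go to q0
q0 | __[z]zyy___   read z → write y, move -1, go to q0
q0 | _[_]yzyy___   read _ → write x, move -1, go to q2
q2 | [_]xyzyy___   read _ → write y, move +1, go to q4
q4 | y[x]yzyy___   read x → write z, move +1, go to q4
q4 | yz[y]zyy___   read y → write _, move -1, go to q4
q4 | y[z]_zyy___   read z → write _, move +1, go to q0
q0 | y_[_]zyy___   read _ → write x, move -1, go to q2
q2 | y[_]xzyy___   read _ → write y, move +1, go to q4
q4 | yy[x]zyy___   read x → write z, move +1, go to q4
q4 | yyz[z]yy___   read z → write _, move +1, go to q0
q0 | yyz_[y]y___   read y → write _, move +1, go to q1
q1 | yyz__[y]___   read y → write z, move +1, go to q0
q0 | yyz__z[_]__   read _ → write x, move -1, go to q2
q2 | yyz__[z]x__   read z → write x, move +1, go to q3
q3 | yyz__x[x]__   read x → write x, move +1, go to q2
q2 | yyz__xx[_]_   read _ → write y, move +1, go to q4
q4 | yyz__xxy[_]   read _ → write x, move -1, go to q0
q0 | yyz__xx[y]x   read y → write _, move +1, go to q1
q1 | yyz__xx_[x]
M halts after 28 transitions.

28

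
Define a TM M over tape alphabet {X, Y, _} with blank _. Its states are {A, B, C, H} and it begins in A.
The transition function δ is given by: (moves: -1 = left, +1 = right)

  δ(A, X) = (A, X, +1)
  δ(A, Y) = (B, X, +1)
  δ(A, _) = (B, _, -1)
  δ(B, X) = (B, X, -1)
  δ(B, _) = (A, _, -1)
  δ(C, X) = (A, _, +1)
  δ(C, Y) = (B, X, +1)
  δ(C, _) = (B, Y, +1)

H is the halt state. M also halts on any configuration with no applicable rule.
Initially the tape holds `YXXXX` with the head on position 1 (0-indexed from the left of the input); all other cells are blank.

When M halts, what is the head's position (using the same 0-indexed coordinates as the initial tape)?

0

A | Y[X]XXX_   read X → write X, move +1, go to A
A | YX[X]XX_   read X → write X, move +1, go to A
A | YXX[X]X_   read X → write X, move +1, go to A
A | YXXX[X]_   read X → write X, move +1, go to A
A | YXXXX[_]   read _ → write _, move -1, go to B
B | YXXX[X]_   read X → write X, move -1, go to B
B | YXX[X]X_   read X → write X, move -1, go to B
B | YX[X]XX_   read X → write X, move -1, go to B
B | Y[X]XXX_   read X → write X, move -1, go to B
B | [Y]XXXX_
At halt the head is at cell 0.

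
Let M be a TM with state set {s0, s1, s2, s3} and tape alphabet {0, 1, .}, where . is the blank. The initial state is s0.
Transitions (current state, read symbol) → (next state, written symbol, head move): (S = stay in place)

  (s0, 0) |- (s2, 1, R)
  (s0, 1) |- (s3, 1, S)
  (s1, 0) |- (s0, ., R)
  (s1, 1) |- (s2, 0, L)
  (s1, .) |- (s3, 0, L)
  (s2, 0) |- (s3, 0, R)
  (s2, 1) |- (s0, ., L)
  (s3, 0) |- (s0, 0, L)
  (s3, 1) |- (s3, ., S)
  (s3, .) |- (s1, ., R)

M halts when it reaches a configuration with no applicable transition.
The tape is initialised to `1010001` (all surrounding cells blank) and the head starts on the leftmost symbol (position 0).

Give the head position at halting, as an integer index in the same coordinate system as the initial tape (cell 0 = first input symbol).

8

s0 | [1]010001..   read 1 → write 1, move S, go to s3
s3 | [1]010001..   read 1 → write ., move S, go to s3
s3 | [.]010001..   read . → write ., move R, go to s1
s1 | .[0]10001..   read 0 → write ., move R, go to s0
s0 | ..[1]0001..   read 1 → write 1, move S, go to s3
s3 | ..[1]0001..   read 1 → write ., move S, go to s3
s3 | ..[.]0001..   read . → write ., move R, go to s1
s1 | ...[0]001..   read 0 → write ., move R, go to s0
s0 | ....[0]01..   read 0 → write 1, move R, go to s2
s2 | ....1[0]1..   read 0 → write 0, move R, go to s3
s3 | ....10[1]..   read 1 → write ., move S, go to s3
s3 | ....10[.]..   read . → write ., move R, go to s1
s1 | ....10.[.].   read . → write 0, move L, go to s3
s3 | ....10[.]0.   read . → write ., move R, go to s1
s1 | ....10.[0].   read 0 → write ., move R, go to s0
s0 | ....10..[.]
At halt the head is at cell 8.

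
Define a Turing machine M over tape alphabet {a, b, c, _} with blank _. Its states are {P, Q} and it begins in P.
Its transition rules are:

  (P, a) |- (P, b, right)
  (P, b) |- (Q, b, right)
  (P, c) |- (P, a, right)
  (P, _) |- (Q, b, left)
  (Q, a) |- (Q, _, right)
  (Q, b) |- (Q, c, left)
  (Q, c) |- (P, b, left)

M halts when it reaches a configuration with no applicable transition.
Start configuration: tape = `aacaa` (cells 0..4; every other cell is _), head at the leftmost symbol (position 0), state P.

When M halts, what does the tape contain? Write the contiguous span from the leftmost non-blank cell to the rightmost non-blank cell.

state=P head=0 tape=_[a]acaa_   (P,a)→(P,b,right)
state=P head=1 tape=_b[a]caa_   (P,a)→(P,b,right)
state=P head=2 tape=_bb[c]aa_   (P,c)→(P,a,right)
state=P head=3 tape=_bba[a]a_   (P,a)→(P,b,right)
state=P head=4 tape=_bbab[a]_   (P,a)→(P,b,right)
state=P head=5 tape=_bbabb[_]   (P,_)→(Q,b,left)
state=Q head=4 tape=_bbab[b]b   (Q,b)→(Q,c,left)
state=Q head=3 tape=_bba[b]cb   (Q,b)→(Q,c,left)
state=Q head=2 tape=_bb[a]ccb   (Q,a)→(Q,_,right)
state=Q head=3 tape=_bb_[c]cb   (Q,c)→(P,b,left)
state=P head=2 tape=_bb[_]bcb   (P,_)→(Q,b,left)
state=Q head=1 tape=_b[b]bbcb   (Q,b)→(Q,c,left)
state=Q head=0 tape=_[b]cbbcb   (Q,b)→(Q,c,left)
state=Q head=-1 tape=[_]ccbbcb
The non-blank tape span at halt is ccbbcb.

ccbbcb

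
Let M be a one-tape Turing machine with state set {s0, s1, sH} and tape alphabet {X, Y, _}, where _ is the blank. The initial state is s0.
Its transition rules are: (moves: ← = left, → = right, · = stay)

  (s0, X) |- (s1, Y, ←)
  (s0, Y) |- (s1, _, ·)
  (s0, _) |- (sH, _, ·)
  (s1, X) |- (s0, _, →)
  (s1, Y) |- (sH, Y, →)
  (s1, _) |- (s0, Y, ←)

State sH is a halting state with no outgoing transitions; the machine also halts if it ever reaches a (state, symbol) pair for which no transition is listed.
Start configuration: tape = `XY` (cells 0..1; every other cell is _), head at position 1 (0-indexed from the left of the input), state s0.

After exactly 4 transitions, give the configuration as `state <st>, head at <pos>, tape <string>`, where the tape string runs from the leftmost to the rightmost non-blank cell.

state s0, head at -2, tape YYY

s0 | __X[Y]   read Y → write _, move ·, go to s1
s1 | __X[_]   read _ → write Y, move ←, go to s0
s0 | __[X]Y   read X → write Y, move ←, go to s1
s1 | _[_]YY   read _ → write Y, move ←, go to s0
s0 | [_]YYY
After 4 steps: state s0, head at -2, tape YYY.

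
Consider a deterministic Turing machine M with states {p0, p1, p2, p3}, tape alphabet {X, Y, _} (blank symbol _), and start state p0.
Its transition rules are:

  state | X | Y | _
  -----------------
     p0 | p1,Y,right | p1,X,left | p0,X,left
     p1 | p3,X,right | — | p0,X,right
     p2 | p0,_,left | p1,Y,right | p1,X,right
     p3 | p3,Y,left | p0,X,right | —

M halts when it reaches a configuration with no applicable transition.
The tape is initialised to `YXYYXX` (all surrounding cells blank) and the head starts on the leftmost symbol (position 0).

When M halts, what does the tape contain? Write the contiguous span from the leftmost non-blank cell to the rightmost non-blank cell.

YYYYYXX

state=p0 head=0 tape=__[Y]XYYXX   (p0,Y)→(p1,X,left)
state=p1 head=-1 tape=_[_]XXYYXX   (p1,_)→(p0,X,right)
state=p0 head=0 tape=_X[X]XYYXX   (p0,X)→(p1,Y,right)
state=p1 head=1 tape=_XY[X]YYXX   (p1,X)→(p3,X,right)
state=p3 head=2 tape=_XYX[Y]YXX   (p3,Y)→(p0,X,right)
state=p0 head=3 tape=_XYXX[Y]XX   (p0,Y)→(p1,X,left)
state=p1 head=2 tape=_XYX[X]XXX   (p1,X)→(p3,X,right)
state=p3 head=3 tape=_XYXX[X]XX   (p3,X)→(p3,Y,left)
state=p3 head=2 tape=_XYX[X]YXX   (p3,X)→(p3,Y,left)
state=p3 head=1 tape=_XY[X]YYXX   (p3,X)→(p3,Y,left)
state=p3 head=0 tape=_X[Y]YYYXX   (p3,Y)→(p0,X,right)
state=p0 head=1 tape=_XX[Y]YYXX   (p0,Y)→(p1,X,left)
state=p1 head=0 tape=_X[X]XYYXX   (p1,X)→(p3,X,right)
state=p3 head=1 tape=_XX[X]YYXX   (p3,X)→(p3,Y,left)
state=p3 head=0 tape=_X[X]YYYXX   (p3,X)→(p3,Y,left)
state=p3 head=-1 tape=_[X]YYYYXX   (p3,X)→(p3,Y,left)
state=p3 head=-2 tape=[_]YYYYYXX
The non-blank tape span at halt is YYYYYXX.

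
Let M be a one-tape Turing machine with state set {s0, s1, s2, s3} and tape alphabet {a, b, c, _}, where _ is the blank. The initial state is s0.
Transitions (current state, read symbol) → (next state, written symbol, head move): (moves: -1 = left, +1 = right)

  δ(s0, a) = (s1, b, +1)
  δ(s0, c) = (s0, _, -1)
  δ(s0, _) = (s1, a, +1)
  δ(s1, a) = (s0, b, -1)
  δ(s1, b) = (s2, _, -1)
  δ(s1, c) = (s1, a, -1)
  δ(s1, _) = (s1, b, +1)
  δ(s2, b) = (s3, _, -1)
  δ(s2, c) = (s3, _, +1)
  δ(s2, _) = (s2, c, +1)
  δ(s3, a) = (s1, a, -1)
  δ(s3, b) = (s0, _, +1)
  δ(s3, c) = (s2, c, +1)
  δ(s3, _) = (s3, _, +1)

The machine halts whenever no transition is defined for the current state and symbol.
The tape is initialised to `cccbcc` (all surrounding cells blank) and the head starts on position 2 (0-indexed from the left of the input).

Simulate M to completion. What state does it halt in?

s2

s0 | _cc[c]bcc   read c → write _, move -1, go to s0
s0 | _c[c]_bcc   read c → write _, move -1, go to s0
s0 | _[c]__bcc   read c → write _, move -1, go to s0
s0 | [_]___bcc   read _ → write a, move +1, go to s1
s1 | a[_]__bcc   read _ → write b, move +1, go to s1
s1 | ab[_]_bcc   read _ → write b, move +1, go to s1
s1 | abb[_]bcc   read _ → write b, move +1, go to s1
s1 | abbb[b]cc   read b → write _, move -1, go to s2
s2 | abb[b]_cc   read b → write _, move -1, go to s3
s3 | ab[b]__cc   read b → write _, move +1, go to s0
s0 | ab_[_]_cc   read _ → write a, move +1, go to s1
s1 | ab_a[_]cc   read _ → write b, move +1, go to s1
s1 | ab_ab[c]c   read c → write a, move -1, go to s1
s1 | ab_a[b]ac   read b → write _, move -1, go to s2
s2 | ab_[a]_ac
No transition is defined for (s2, a); M halts in state s2.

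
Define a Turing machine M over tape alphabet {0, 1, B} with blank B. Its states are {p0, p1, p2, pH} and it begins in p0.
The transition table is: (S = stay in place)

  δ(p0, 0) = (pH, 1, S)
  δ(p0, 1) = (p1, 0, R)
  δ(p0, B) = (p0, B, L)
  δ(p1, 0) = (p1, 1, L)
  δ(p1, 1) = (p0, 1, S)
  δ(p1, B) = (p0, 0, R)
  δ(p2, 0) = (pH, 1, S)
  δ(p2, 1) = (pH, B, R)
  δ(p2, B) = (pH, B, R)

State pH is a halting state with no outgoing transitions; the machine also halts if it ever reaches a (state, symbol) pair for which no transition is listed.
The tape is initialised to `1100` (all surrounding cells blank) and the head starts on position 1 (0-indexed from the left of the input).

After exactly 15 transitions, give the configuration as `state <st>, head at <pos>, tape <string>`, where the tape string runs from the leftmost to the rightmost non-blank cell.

state p1, head at 1, tape 00111

p0 | B1[1]00   read 1 → write 0, move R, go to p1
p1 | B10[0]0   read 0 → write 1, move L, go to p1
p1 | B1[0]10   read 0 → write 1, move L, go to p1
p1 | B[1]110   read 1 → write 1, move S, go to p0
p0 | B[1]110   read 1 → write 0, move R, go to p1
p1 | B0[1]10   read 1 → write 1, move S, go to p0
p0 | B0[1]10   read 1 → write 0, move R, go to p1
p1 | B00[1]0   read 1 → write 1, move S, go to p0
p0 | B00[1]0   read 1 → write 0, move R, go to p1
p1 | B000[0]   read 0 → write 1, move L, go to p1
p1 | B00[0]1   read 0 → write 1, move L, go to p1
p1 | B0[0]11   read 0 → write 1, move L, go to p1
p1 | B[0]111   read 0 → write 1, move L, go to p1
p1 | [B]1111   read B → write 0, move R, go to p0
p0 | 0[1]111   read 1 → write 0, move R, go to p1
p1 | 00[1]11
After 15 steps: state p1, head at 1, tape 00111.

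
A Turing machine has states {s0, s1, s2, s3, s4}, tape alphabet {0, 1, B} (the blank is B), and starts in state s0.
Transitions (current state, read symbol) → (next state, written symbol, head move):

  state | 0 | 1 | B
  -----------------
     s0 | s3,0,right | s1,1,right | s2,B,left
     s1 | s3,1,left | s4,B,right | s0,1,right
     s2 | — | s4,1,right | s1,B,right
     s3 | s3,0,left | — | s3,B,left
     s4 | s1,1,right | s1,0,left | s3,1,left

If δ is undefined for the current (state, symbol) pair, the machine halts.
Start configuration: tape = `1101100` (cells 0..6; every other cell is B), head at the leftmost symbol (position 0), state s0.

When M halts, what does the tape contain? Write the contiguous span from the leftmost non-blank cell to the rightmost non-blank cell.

1B11000

s0 | [1]101100   read 1 → write 1, move right, go to s1
s1 | 1[1]01100   read 1 → write B, move right, go to s4
s4 | 1B[0]1100   read 0 → write 1, move right, go to s1
s1 | 1B1[1]100   read 1 → write B, move right, go to s4
s4 | 1B1B[1]00   read 1 → write 0, move left, go to s1
s1 | 1B1[B]000   read B → write 1, move right, go to s0
s0 | 1B11[0]00   read 0 → write 0, move right, go to s3
s3 | 1B110[0]0   read 0 → write 0, move left, go to s3
s3 | 1B11[0]00   read 0 → write 0, move left, go to s3
s3 | 1B1[1]000
The non-blank tape span at halt is 1B11000.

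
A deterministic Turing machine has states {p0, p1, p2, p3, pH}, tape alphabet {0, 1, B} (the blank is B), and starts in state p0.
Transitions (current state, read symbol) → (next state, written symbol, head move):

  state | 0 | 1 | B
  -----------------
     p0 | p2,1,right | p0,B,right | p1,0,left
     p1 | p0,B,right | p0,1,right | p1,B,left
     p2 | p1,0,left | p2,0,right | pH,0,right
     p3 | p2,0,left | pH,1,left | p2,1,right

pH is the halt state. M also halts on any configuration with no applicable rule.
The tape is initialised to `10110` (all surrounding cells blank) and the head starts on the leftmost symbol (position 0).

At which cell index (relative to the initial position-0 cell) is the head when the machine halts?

6

state=p0 head=0 tape=[1]0110BB   (p0,1)→(p0,B,right)
state=p0 head=1 tape=B[0]110BB   (p0,0)→(p2,1,right)
state=p2 head=2 tape=B1[1]10BB   (p2,1)→(p2,0,right)
state=p2 head=3 tape=B10[1]0BB   (p2,1)→(p2,0,right)
state=p2 head=4 tape=B100[0]BB   (p2,0)→(p1,0,left)
state=p1 head=3 tape=B10[0]0BB   (p1,0)→(p0,B,right)
state=p0 head=4 tape=B10B[0]BB   (p0,0)→(p2,1,right)
state=p2 head=5 tape=B10B1[B]B   (p2,B)→(pH,0,right)
state=pH head=6 tape=B10B10[B]
At halt the head is at cell 6.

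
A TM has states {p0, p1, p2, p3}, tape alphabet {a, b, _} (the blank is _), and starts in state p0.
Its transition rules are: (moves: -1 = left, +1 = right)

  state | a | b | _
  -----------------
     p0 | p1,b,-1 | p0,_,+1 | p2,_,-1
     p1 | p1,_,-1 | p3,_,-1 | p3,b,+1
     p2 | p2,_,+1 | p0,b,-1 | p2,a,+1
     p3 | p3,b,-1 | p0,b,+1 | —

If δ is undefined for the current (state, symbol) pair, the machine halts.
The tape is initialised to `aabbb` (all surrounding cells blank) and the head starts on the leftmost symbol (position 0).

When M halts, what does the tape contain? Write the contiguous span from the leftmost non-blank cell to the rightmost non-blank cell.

state=p0 head=0 tape=____[a]abbb   (p0,a)→(p1,b,-1)
state=p1 head=-1 tape=___[_]babbb   (p1,_)→(p3,b,+1)
state=p3 head=0 tape=___b[b]abbb   (p3,b)→(p0,b,+1)
state=p0 head=1 tape=___bb[a]bbb   (p0,a)→(p1,b,-1)
state=p1 head=0 tape=___b[b]bbbb   (p1,b)→(p3,_,-1)
state=p3 head=-1 tape=___[b]_bbbb   (p3,b)→(p0,b,+1)
state=p0 head=0 tape=___b[_]bbbb   (p0,_)→(p2,_,-1)
state=p2 head=-1 tape=___[b]_bbbb   (p2,b)→(p0,b,-1)
state=p0 head=-2 tape=__[_]b_bbbb   (p0,_)→(p2,_,-1)
state=p2 head=-3 tape=_[_]_b_bbbb   (p2,_)→(p2,a,+1)
state=p2 head=-2 tape=_a[_]b_bbbb   (p2,_)→(p2,a,+1)
state=p2 head=-1 tape=_aa[b]_bbbb   (p2,b)→(p0,b,-1)
state=p0 head=-2 tape=_a[a]b_bbbb   (p0,a)→(p1,b,-1)
state=p1 head=-3 tape=_[a]bb_bbbb   (p1,a)→(p1,_,-1)
state=p1 head=-4 tape=[_]_bb_bbbb   (p1,_)→(p3,b,+1)
state=p3 head=-3 tape=b[_]bb_bbbb
The non-blank tape span at halt is b_bb_bbbb.

b_bb_bbbb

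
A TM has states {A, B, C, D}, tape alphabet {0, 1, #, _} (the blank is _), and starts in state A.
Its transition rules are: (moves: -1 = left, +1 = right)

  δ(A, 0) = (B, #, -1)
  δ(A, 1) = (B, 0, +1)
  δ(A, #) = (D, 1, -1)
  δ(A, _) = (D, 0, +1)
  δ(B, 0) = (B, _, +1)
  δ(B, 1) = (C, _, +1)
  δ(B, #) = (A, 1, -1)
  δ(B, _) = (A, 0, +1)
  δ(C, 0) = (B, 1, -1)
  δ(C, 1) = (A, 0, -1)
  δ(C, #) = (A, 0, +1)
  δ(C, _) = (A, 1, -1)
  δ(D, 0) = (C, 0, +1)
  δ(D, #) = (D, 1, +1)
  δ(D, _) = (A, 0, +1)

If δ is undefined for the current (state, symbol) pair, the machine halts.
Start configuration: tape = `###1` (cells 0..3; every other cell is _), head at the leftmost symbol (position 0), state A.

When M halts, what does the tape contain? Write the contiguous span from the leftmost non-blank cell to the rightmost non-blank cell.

A | _[#]##1   read # → write 1, move -1, go to D
D | [_]1##1   read _ → write 0, move +1, go to A
A | 0[1]##1   read 1 → write 0, move +1, go to B
B | 00[#]#1   read # → write 1, move -1, go to A
A | 0[0]1#1   read 0 → write #, move -1, go to B
B | [0]#1#1   read 0 → write _, move +1, go to B
B | _[#]1#1   read # → write 1, move -1, go to A
A | [_]11#1   read _ → write 0, move +1, go to D
D | 0[1]1#1
The non-blank tape span at halt is 011#1.

011#1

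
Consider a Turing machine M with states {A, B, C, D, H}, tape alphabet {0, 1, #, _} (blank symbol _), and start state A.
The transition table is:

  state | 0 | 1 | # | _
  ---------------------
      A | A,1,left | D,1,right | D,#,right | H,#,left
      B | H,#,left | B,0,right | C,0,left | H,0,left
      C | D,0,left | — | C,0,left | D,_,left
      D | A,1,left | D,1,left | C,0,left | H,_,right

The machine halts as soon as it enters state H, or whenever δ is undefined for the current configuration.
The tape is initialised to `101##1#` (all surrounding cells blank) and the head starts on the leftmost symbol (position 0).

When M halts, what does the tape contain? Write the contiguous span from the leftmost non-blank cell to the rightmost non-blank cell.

A | _[1]01##1#   read 1 → write 1, move right, go to D
D | _1[0]1##1#   read 0 → write 1, move left, go to A
A | _[1]11##1#   read 1 → write 1, move right, go to D
D | _1[1]1##1#   read 1 → write 1, move left, go to D
D | _[1]11##1#   read 1 → write 1, move left, go to D
D | [_]111##1#   read _ → write _, move right, go to H
H | _[1]11##1#
The non-blank tape span at halt is 111##1#.

111##1#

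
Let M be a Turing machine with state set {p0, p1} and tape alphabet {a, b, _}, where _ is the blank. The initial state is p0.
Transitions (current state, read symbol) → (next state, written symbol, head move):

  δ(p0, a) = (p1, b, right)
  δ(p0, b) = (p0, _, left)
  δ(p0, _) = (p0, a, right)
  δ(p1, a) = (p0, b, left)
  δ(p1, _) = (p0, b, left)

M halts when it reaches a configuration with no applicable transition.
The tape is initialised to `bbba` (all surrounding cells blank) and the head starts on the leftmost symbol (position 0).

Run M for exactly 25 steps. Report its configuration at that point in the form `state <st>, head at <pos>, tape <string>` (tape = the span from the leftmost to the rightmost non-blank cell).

state p0, head at -3, tape a_bbbba

p0 | ___[b]bba   read b → write _, move left, go to p0
p0 | __[_]_bba   read _ → write a, move right, go to p0
p0 | __a[_]bba   read _ → write a, move right, go to p0
p0 | __aa[b]ba   read b → write _, move left, go to p0
p0 | __a[a]_ba   read a → write b, move right, go to p1
p1 | __ab[_]ba   read _ → write b, move left, go to p0
p0 | __a[b]bba   read b → write _, move left, go to p0
p0 | __[a]_bba   read a → write b, move right, go to p1
p1 | __b[_]bba   read _ → write b, move left, go to p0
p0 | __[b]bbba   read b → write _, move left, go to p0
p0 | _[_]_bbba   read _ → write a, move right, go to p0
p0 | _a[_]bbba   read _ → write a, move right, go to p0
p0 | _aa[b]bba   read b → write _, move left, go to p0
p0 | _a[a]_bba   read a → write b, move right, go to p1
p1 | _ab[_]bba   read _ → write b, move left, go to p0
p0 | _a[b]bbba   read b → write _, move left, go to p0
p0 | _[a]_bbba   read a → write b, move right, go to p1
p1 | _b[_]bbba   read _ → write b, move left, go to p0
p0 | _[b]bbbba   read b → write _, move left, go to p0
p0 | [_]_bbbba   read _ → write a, move right, go to p0
p0 | a[_]bbbba   read _ → write a, move right, go to p0
p0 | aa[b]bbba   read b → write _, move left, go to p0
p0 | a[a]_bbba   read a → write b, move right, go to p1
p1 | ab[_]bbba   read _ → write b, move left, go to p0
p0 | a[b]bbbba   read b → write _, move left, go to p0
p0 | [a]_bbbba
After 25 steps: state p0, head at -3, tape a_bbbba.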